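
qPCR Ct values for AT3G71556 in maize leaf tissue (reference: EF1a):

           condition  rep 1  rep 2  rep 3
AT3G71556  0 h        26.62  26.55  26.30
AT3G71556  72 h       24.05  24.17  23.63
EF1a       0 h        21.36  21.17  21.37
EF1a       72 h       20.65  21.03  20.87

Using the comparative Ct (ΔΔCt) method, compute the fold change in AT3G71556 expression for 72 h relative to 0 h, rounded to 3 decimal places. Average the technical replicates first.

4.257

Mean Ct: AT3G71556 0 h 26.490; AT3G71556 72 h 23.950; EF1a 0 h 21.300; EF1a 72 h 20.850
ΔCt(0 h) = 26.490 − 21.300 = 5.190
ΔCt(72 h) = 23.950 − 20.850 = 3.100
ΔΔCt = 3.100 − 5.190 = -2.090
Fold change = 2^(−(-2.090)) = 2^2.090 = 4.2575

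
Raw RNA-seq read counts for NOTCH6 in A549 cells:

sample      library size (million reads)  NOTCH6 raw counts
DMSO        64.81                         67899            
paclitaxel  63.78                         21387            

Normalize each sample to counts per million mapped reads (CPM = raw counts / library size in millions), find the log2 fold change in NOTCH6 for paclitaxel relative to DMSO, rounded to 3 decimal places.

CPM(DMSO) = 67899 / 64.81 = 1047.6624
CPM(paclitaxel) = 21387 / 63.78 = 335.3246
Fold change = 335.3246 / 1047.6624 = 0.32007
log2(0.32007) = -1.6435

-1.644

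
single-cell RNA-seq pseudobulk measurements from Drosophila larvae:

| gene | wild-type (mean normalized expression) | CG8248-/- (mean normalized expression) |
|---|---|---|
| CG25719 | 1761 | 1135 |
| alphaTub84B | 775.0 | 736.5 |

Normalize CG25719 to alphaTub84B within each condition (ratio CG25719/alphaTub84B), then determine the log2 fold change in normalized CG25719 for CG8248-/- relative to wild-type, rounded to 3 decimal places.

CG25719/alphaTub84B (wild-type) = 1761 / 775.0 = 2.2723
CG25719/alphaTub84B (CG8248-/-) = 1135 / 736.5 = 1.5411
Fold change = 1.5411 / 2.2723 = 0.6782
log2(0.6782) = -0.5602

-0.560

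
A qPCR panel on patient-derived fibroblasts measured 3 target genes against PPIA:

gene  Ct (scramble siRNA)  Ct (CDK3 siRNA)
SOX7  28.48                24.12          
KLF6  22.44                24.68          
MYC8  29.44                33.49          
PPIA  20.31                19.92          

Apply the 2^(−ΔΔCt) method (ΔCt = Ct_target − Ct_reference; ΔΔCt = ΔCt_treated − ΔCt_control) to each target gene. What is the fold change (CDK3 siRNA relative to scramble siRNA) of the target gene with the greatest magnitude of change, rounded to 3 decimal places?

0.046

SOX7: ΔΔCt = (24.12−19.92) − (28.48−20.31) = 4.20 − 8.17 = -3.97; fold change = 2^3.97 = 15.671
KLF6: ΔΔCt = (24.68−19.92) − (22.44−20.31) = 4.76 − 2.13 = 2.63; fold change = 2^-2.63 = 0.162
MYC8: ΔΔCt = (33.49−19.92) − (29.44−20.31) = 13.57 − 9.13 = 4.44; fold change = 2^-4.44 = 0.046
MYC8 has the largest |ΔΔCt| = 4.44.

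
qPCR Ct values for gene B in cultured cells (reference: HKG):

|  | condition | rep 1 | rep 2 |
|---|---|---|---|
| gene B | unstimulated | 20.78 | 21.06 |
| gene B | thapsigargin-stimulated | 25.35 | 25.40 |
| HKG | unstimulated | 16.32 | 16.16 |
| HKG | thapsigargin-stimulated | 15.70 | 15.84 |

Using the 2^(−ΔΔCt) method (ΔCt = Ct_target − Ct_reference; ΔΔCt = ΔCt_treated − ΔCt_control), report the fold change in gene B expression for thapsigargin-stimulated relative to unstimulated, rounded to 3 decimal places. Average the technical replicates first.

0.033

Mean Ct: gene B unstimulated 20.920; gene B thapsigargin-stimulated 25.375; HKG unstimulated 16.240; HKG thapsigargin-stimulated 15.770
ΔCt(unstimulated) = 20.920 − 16.240 = 4.680
ΔCt(thapsigargin-stimulated) = 25.375 − 15.770 = 9.605
ΔΔCt = 9.605 − 4.680 = 4.925
Fold change = 2^(−4.925) = 0.0329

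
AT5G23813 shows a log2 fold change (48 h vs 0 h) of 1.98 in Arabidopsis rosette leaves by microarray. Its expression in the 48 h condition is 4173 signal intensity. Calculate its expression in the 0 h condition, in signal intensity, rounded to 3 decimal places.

1057.813

Fold change = 2^(1.98) = 3.9449
0 h expression = 4173 / 3.9449 = 1057.813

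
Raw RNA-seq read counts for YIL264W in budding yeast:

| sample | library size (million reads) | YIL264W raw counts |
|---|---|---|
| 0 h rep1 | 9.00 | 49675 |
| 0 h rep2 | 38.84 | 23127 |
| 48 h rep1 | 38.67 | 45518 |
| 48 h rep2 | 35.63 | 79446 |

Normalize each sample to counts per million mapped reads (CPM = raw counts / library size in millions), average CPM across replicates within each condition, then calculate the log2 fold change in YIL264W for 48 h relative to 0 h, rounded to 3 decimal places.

-0.844

CPM(0 h rep1) = 49675 / 9.00 = 5519.4444
CPM(0 h rep2) = 23127 / 38.84 = 595.4428
CPM(48 h rep1) = 45518 / 38.67 = 1177.0882
CPM(48 h rep2) = 79446 / 35.63 = 2229.7502
mean CPM(0 h) = 3057.4436; mean CPM(48 h) = 1703.4192
Fold change = 1703.4192 / 3057.4436 = 0.55714
log2(0.55714) = -0.8439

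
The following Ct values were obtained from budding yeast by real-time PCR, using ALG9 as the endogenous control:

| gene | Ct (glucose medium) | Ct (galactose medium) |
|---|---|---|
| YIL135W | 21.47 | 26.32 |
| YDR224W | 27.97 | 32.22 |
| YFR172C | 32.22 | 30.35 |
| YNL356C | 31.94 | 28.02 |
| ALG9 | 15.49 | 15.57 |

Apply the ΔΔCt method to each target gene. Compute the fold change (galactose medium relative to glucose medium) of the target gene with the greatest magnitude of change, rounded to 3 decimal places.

0.037

YIL135W: ΔΔCt = (26.32−15.57) − (21.47−15.49) = 10.75 − 5.98 = 4.77; fold change = 2^-4.77 = 0.037
YDR224W: ΔΔCt = (32.22−15.57) − (27.97−15.49) = 16.65 − 12.48 = 4.17; fold change = 2^-4.17 = 0.056
YFR172C: ΔΔCt = (30.35−15.57) − (32.22−15.49) = 14.78 − 16.73 = -1.95; fold change = 2^1.95 = 3.864
YNL356C: ΔΔCt = (28.02−15.57) − (31.94−15.49) = 12.45 − 16.45 = -4.00; fold change = 2^4.00 = 16.000
YIL135W has the largest |ΔΔCt| = 4.77.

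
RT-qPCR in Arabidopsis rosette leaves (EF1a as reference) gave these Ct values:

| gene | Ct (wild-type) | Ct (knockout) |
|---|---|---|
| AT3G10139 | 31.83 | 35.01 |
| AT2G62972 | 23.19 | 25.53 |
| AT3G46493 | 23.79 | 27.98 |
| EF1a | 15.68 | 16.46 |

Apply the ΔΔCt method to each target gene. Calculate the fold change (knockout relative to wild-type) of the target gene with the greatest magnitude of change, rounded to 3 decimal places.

AT3G10139: ΔΔCt = (35.01−16.46) − (31.83−15.68) = 18.55 − 16.15 = 2.40; fold change = 2^-2.40 = 0.189
AT2G62972: ΔΔCt = (25.53−16.46) − (23.19−15.68) = 9.07 − 7.51 = 1.56; fold change = 2^-1.56 = 0.339
AT3G46493: ΔΔCt = (27.98−16.46) − (23.79−15.68) = 11.52 − 8.11 = 3.41; fold change = 2^-3.41 = 0.094
AT3G46493 has the largest |ΔΔCt| = 3.41.

0.094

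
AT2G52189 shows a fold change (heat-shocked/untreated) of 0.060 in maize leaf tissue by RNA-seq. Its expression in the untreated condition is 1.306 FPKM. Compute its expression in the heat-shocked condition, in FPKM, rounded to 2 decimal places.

heat-shocked expression = 1.306 × 0.060 = 0.08

0.08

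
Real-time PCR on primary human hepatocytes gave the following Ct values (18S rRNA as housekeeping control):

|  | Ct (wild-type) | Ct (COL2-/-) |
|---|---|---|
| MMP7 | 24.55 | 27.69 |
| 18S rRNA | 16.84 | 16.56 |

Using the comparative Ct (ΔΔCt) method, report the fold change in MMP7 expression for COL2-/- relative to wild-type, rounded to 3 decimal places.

0.093

ΔCt(wild-type) = 24.550 − 16.840 = 7.710
ΔCt(COL2-/-) = 27.690 − 16.560 = 11.130
ΔΔCt = 11.130 − 7.710 = 3.420
Fold change = 2^(−3.420) = 0.0934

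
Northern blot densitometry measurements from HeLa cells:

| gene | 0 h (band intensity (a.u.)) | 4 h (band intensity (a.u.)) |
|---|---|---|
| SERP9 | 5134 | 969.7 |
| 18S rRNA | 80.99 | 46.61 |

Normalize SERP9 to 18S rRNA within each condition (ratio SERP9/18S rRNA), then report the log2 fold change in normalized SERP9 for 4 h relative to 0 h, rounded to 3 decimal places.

-1.607

SERP9/18S rRNA (0 h) = 5134 / 80.99 = 63.391
SERP9/18S rRNA (4 h) = 969.7 / 46.61 = 20.805
Fold change = 20.805 / 63.391 = 0.3282
log2(0.3282) = -1.6074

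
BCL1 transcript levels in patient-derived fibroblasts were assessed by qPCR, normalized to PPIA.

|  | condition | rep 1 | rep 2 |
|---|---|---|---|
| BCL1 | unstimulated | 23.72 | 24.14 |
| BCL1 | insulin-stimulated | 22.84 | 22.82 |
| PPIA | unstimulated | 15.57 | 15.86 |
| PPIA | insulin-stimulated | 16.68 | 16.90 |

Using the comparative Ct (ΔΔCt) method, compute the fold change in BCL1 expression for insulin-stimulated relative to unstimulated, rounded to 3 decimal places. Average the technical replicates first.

Mean Ct: BCL1 unstimulated 23.930; BCL1 insulin-stimulated 22.830; PPIA unstimulated 15.715; PPIA insulin-stimulated 16.790
ΔCt(unstimulated) = 23.930 − 15.715 = 8.215
ΔCt(insulin-stimulated) = 22.830 − 16.790 = 6.040
ΔΔCt = 6.040 − 8.215 = -2.175
Fold change = 2^(−(-2.175)) = 2^2.175 = 4.5159

4.516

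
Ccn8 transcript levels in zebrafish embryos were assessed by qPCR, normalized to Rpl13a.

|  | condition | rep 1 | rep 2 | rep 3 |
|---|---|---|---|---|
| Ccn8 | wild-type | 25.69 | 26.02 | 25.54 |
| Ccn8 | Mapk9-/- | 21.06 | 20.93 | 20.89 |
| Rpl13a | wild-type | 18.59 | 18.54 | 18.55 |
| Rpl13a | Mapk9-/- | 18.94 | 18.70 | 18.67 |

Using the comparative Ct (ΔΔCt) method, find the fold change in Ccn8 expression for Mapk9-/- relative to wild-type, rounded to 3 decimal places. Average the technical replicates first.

Mean Ct: Ccn8 wild-type 25.750; Ccn8 Mapk9-/- 20.960; Rpl13a wild-type 18.560; Rpl13a Mapk9-/- 18.770
ΔCt(wild-type) = 25.750 − 18.560 = 7.190
ΔCt(Mapk9-/-) = 20.960 − 18.770 = 2.190
ΔΔCt = 2.190 − 7.190 = -5.000
Fold change = 2^(−(-5.000)) = 2^5.000 = 32.0000

32.000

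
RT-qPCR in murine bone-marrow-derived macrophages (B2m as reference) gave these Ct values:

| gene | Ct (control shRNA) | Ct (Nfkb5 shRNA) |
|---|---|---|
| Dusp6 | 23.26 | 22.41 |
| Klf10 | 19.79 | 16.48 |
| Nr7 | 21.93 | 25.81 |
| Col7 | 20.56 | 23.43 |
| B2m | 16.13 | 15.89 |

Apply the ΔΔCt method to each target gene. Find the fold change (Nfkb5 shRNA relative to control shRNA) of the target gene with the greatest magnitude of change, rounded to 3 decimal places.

0.058

Dusp6: ΔΔCt = (22.41−15.89) − (23.26−16.13) = 6.52 − 7.13 = -0.61; fold change = 2^0.61 = 1.526
Klf10: ΔΔCt = (16.48−15.89) − (19.79−16.13) = 0.59 − 3.66 = -3.07; fold change = 2^3.07 = 8.398
Nr7: ΔΔCt = (25.81−15.89) − (21.93−16.13) = 9.92 − 5.80 = 4.12; fold change = 2^-4.12 = 0.058
Col7: ΔΔCt = (23.43−15.89) − (20.56−16.13) = 7.54 − 4.43 = 3.11; fold change = 2^-3.11 = 0.116
Nr7 has the largest |ΔΔCt| = 4.12.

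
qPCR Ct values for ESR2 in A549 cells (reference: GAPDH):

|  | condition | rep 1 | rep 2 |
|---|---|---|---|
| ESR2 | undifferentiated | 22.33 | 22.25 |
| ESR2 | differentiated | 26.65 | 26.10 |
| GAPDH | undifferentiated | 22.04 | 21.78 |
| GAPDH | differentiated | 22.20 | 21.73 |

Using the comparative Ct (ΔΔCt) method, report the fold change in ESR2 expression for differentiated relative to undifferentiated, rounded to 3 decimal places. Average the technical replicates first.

0.061

Mean Ct: ESR2 undifferentiated 22.290; ESR2 differentiated 26.375; GAPDH undifferentiated 21.910; GAPDH differentiated 21.965
ΔCt(undifferentiated) = 22.290 − 21.910 = 0.380
ΔCt(differentiated) = 26.375 − 21.965 = 4.410
ΔΔCt = 4.410 − 0.380 = 4.030
Fold change = 2^(−4.030) = 0.0612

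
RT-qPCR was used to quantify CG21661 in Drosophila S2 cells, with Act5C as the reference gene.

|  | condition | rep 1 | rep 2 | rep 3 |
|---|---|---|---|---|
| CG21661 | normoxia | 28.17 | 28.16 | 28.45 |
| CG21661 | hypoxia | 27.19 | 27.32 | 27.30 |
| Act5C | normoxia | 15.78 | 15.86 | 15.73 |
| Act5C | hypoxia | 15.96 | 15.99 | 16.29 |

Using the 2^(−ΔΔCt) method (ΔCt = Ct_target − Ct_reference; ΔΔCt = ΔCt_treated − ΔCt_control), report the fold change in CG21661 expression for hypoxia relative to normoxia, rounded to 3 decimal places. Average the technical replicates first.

2.428

Mean Ct: CG21661 normoxia 28.260; CG21661 hypoxia 27.270; Act5C normoxia 15.790; Act5C hypoxia 16.080
ΔCt(normoxia) = 28.260 − 15.790 = 12.470
ΔCt(hypoxia) = 27.270 − 16.080 = 11.190
ΔΔCt = 11.190 − 12.470 = -1.280
Fold change = 2^(−(-1.280)) = 2^1.280 = 2.4284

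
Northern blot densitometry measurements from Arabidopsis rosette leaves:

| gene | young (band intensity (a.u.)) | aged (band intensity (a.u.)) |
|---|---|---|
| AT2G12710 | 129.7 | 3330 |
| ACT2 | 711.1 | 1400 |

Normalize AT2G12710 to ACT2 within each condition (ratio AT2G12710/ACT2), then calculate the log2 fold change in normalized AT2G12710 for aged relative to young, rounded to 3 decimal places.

3.705

AT2G12710/ACT2 (young) = 129.7 / 711.1 = 0.18239
AT2G12710/ACT2 (aged) = 3330 / 1400 = 2.3786
Fold change = 2.3786 / 0.18239 = 13.0409
log2(13.0409) = 3.7050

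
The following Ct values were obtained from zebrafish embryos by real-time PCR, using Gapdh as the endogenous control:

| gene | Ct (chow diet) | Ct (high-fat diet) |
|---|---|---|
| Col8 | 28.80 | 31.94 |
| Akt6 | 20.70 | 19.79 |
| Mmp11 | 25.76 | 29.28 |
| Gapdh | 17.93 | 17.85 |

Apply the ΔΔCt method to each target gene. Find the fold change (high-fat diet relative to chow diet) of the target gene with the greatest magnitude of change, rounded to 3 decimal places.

0.082

Col8: ΔΔCt = (31.94−17.85) − (28.80−17.93) = 14.09 − 10.87 = 3.22; fold change = 2^-3.22 = 0.107
Akt6: ΔΔCt = (19.79−17.85) − (20.70−17.93) = 1.94 − 2.77 = -0.83; fold change = 2^0.83 = 1.778
Mmp11: ΔΔCt = (29.28−17.85) − (25.76−17.93) = 11.43 − 7.83 = 3.60; fold change = 2^-3.60 = 0.082
Mmp11 has the largest |ΔΔCt| = 3.60.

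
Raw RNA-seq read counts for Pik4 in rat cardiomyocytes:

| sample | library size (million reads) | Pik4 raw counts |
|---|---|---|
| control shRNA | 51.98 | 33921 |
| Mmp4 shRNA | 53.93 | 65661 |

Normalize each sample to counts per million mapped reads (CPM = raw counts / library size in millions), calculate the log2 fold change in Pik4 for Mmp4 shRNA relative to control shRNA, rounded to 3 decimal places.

0.900

CPM(control shRNA) = 33921 / 51.98 = 652.5779
CPM(Mmp4 shRNA) = 65661 / 53.93 = 1217.5227
Fold change = 1217.5227 / 652.5779 = 1.86571
log2(1.86571) = 0.8997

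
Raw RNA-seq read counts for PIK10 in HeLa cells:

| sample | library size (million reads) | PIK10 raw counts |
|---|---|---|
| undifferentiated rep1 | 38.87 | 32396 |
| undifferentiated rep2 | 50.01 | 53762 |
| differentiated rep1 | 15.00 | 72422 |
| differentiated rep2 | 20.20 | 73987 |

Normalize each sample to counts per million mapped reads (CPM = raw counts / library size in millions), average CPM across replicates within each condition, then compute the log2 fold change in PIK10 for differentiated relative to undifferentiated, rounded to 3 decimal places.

2.153

CPM(undifferentiated rep1) = 32396 / 38.87 = 833.4448
CPM(undifferentiated rep2) = 53762 / 50.01 = 1075.0250
CPM(differentiated rep1) = 72422 / 15.00 = 4828.1333
CPM(differentiated rep2) = 73987 / 20.20 = 3662.7228
mean CPM(undifferentiated) = 954.2349; mean CPM(differentiated) = 4245.4281
Fold change = 4245.4281 / 954.2349 = 4.44904
log2(4.44904) = 2.1535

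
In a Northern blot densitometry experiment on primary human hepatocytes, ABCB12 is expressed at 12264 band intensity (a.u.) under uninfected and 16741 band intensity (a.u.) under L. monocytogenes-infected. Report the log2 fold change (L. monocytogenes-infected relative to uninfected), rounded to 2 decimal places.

Fold change = 16741 / 12264 = 1.3651
log2(1.3651) = 0.449

0.45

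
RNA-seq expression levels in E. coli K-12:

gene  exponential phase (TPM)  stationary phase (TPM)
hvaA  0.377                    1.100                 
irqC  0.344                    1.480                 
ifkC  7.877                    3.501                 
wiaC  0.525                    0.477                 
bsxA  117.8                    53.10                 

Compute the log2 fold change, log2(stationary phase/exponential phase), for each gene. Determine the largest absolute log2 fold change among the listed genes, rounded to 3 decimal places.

log2(1.100/0.377) = 1.545  (hvaA)
log2(1.480/0.344) = 2.105  (irqC)
log2(3.501/7.877) = -1.170  (ifkC)
log2(0.477/0.525) = -0.138  (wiaC)
log2(53.10/117.8) = -1.150  (bsxA)
The largest magnitude belongs to irqC.

2.105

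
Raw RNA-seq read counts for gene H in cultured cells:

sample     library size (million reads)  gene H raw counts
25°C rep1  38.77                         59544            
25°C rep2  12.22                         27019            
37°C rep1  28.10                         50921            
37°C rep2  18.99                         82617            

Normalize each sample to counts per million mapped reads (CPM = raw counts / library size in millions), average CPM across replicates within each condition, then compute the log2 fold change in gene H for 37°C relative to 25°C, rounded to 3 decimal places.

0.718

CPM(25°C rep1) = 59544 / 38.77 = 1535.8267
CPM(25°C rep2) = 27019 / 12.22 = 2211.0475
CPM(37°C rep1) = 50921 / 28.10 = 1812.1352
CPM(37°C rep2) = 82617 / 18.99 = 4350.5529
mean CPM(25°C) = 1873.4371; mean CPM(37°C) = 3081.3441
Fold change = 3081.3441 / 1873.4371 = 1.64475
log2(1.64475) = 0.7179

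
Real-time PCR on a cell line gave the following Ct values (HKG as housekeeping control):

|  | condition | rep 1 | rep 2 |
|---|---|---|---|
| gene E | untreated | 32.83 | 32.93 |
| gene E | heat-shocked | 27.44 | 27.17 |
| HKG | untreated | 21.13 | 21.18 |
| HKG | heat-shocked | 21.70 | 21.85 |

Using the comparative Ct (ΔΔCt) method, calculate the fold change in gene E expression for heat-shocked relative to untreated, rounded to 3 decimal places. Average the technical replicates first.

73.262

Mean Ct: gene E untreated 32.880; gene E heat-shocked 27.305; HKG untreated 21.155; HKG heat-shocked 21.775
ΔCt(untreated) = 32.880 − 21.155 = 11.725
ΔCt(heat-shocked) = 27.305 − 21.775 = 5.530
ΔΔCt = 5.530 − 11.725 = -6.195
Fold change = 2^(−(-6.195)) = 2^6.195 = 73.2623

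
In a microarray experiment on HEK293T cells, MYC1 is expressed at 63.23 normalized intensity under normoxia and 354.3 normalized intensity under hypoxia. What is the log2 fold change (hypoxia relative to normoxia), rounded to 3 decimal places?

Fold change = 354.3 / 63.23 = 5.6034
log2(5.6034) = 2.4863

2.486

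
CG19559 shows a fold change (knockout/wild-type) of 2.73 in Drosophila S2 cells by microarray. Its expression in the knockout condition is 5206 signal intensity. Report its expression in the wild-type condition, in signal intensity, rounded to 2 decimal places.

1906.96

wild-type expression = 5206 / 2.73 = 1906.96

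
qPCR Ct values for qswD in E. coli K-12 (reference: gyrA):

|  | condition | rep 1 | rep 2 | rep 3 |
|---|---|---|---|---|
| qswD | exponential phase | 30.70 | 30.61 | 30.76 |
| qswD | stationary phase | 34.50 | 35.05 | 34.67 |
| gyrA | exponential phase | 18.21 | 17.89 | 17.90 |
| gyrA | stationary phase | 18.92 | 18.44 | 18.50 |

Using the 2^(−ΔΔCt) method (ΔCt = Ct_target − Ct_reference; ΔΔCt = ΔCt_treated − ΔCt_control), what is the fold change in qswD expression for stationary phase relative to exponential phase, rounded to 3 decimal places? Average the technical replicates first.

0.093

Mean Ct: qswD exponential phase 30.690; qswD stationary phase 34.740; gyrA exponential phase 18.000; gyrA stationary phase 18.620
ΔCt(exponential phase) = 30.690 − 18.000 = 12.690
ΔCt(stationary phase) = 34.740 − 18.620 = 16.120
ΔΔCt = 16.120 − 12.690 = 3.430
Fold change = 2^(−3.430) = 0.0928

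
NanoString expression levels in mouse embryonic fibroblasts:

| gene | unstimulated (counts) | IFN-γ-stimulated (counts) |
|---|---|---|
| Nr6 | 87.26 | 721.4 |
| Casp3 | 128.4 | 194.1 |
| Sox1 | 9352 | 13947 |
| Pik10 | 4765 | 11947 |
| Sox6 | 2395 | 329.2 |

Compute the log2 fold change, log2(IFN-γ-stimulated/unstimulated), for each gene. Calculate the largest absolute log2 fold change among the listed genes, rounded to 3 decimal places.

log2(721.4/87.26) = 3.047  (Nr6)
log2(194.1/128.4) = 0.596  (Casp3)
log2(13947/9352) = 0.577  (Sox1)
log2(11947/4765) = 1.326  (Pik10)
log2(329.2/2395) = -2.863  (Sox6)
The largest magnitude belongs to Nr6.

3.047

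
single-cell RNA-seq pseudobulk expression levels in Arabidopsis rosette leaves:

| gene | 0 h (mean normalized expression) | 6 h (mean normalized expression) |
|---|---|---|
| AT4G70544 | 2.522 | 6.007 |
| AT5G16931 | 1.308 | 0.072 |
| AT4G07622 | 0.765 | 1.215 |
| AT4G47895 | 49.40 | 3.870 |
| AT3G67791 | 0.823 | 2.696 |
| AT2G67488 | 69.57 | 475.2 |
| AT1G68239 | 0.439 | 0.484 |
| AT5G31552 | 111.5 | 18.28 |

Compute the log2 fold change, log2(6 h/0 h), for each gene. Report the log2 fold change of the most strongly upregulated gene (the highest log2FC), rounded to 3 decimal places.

2.772

log2(6.007/2.522) = 1.252  (AT4G70544)
log2(0.072/1.308) = -4.183  (AT5G16931)
log2(1.215/0.765) = 0.667  (AT4G07622)
log2(3.870/49.40) = -3.674  (AT4G47895)
log2(2.696/0.823) = 1.712  (AT3G67791)
log2(475.2/69.57) = 2.772  (AT2G67488)
log2(0.484/0.439) = 0.141  (AT1G68239)
log2(18.28/111.5) = -2.609  (AT5G31552)
AT2G67488 is most strongly upregulated.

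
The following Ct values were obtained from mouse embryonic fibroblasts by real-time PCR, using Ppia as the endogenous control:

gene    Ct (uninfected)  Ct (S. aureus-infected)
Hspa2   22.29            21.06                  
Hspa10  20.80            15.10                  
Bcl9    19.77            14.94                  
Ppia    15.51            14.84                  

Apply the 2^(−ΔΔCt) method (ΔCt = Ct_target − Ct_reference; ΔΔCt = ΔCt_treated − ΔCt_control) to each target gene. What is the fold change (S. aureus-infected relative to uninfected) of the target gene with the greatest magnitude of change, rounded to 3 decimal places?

Hspa2: ΔΔCt = (21.06−14.84) − (22.29−15.51) = 6.22 − 6.78 = -0.56; fold change = 2^0.56 = 1.474
Hspa10: ΔΔCt = (15.10−14.84) − (20.80−15.51) = 0.26 − 5.29 = -5.03; fold change = 2^5.03 = 32.672
Bcl9: ΔΔCt = (14.94−14.84) − (19.77−15.51) = 0.10 − 4.26 = -4.16; fold change = 2^4.16 = 17.877
Hspa10 has the largest |ΔΔCt| = 5.03.

32.672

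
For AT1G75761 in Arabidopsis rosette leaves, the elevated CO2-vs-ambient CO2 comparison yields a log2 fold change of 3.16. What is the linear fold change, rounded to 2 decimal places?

8.94

Fold change = 2^(3.16) = 8.938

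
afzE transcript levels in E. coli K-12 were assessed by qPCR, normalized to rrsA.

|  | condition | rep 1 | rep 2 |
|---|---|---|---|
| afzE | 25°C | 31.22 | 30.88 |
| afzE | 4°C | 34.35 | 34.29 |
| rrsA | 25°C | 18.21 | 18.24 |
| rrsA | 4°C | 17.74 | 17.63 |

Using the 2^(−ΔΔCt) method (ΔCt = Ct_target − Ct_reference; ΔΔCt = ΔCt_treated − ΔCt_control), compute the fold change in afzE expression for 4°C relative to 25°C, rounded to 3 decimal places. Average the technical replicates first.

0.071

Mean Ct: afzE 25°C 31.050; afzE 4°C 34.320; rrsA 25°C 18.225; rrsA 4°C 17.685
ΔCt(25°C) = 31.050 − 18.225 = 12.825
ΔCt(4°C) = 34.320 − 17.685 = 16.635
ΔΔCt = 16.635 − 12.825 = 3.810
Fold change = 2^(−3.810) = 0.0713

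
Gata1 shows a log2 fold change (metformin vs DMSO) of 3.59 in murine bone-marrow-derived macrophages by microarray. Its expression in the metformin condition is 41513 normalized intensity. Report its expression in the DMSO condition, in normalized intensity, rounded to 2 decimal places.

3447.36

Fold change = 2^(3.59) = 12.0420
DMSO expression = 41513 / 12.0420 = 3447.36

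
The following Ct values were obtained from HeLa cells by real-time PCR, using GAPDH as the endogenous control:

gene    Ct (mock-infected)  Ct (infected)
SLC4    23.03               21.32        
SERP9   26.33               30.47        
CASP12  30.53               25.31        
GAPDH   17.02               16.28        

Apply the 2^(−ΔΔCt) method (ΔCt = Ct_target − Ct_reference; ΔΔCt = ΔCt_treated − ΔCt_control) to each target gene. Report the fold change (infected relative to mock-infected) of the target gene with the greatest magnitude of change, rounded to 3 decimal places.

0.034

SLC4: ΔΔCt = (21.32−16.28) − (23.03−17.02) = 5.04 − 6.01 = -0.97; fold change = 2^0.97 = 1.959
SERP9: ΔΔCt = (30.47−16.28) − (26.33−17.02) = 14.19 − 9.31 = 4.88; fold change = 2^-4.88 = 0.034
CASP12: ΔΔCt = (25.31−16.28) − (30.53−17.02) = 9.03 − 13.51 = -4.48; fold change = 2^4.48 = 22.316
SERP9 has the largest |ΔΔCt| = 4.88.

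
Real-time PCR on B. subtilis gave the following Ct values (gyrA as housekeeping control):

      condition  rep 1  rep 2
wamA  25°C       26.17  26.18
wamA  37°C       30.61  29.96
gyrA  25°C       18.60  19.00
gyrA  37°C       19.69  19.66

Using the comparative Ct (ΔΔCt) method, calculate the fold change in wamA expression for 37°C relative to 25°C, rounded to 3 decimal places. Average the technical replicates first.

Mean Ct: wamA 25°C 26.175; wamA 37°C 30.285; gyrA 25°C 18.800; gyrA 37°C 19.675
ΔCt(25°C) = 26.175 − 18.800 = 7.375
ΔCt(37°C) = 30.285 − 19.675 = 10.610
ΔΔCt = 10.610 − 7.375 = 3.235
Fold change = 2^(−3.235) = 0.1062

0.106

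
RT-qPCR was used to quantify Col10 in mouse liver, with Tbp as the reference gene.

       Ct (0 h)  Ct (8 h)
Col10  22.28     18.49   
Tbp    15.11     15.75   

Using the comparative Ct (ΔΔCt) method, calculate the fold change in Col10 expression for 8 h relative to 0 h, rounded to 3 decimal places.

21.556

ΔCt(0 h) = 22.280 − 15.110 = 7.170
ΔCt(8 h) = 18.490 − 15.750 = 2.740
ΔΔCt = 2.740 − 7.170 = -4.430
Fold change = 2^(−(-4.430)) = 2^4.430 = 21.5557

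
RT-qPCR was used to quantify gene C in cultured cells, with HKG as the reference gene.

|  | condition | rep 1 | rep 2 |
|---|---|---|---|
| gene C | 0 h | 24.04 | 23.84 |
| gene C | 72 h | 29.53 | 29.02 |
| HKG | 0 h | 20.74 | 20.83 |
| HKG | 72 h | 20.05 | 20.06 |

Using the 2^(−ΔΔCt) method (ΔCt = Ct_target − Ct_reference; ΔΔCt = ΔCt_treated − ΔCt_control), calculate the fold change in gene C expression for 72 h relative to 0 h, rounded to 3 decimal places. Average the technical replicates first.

Mean Ct: gene C 0 h 23.940; gene C 72 h 29.275; HKG 0 h 20.785; HKG 72 h 20.055
ΔCt(0 h) = 23.940 − 20.785 = 3.155
ΔCt(72 h) = 29.275 − 20.055 = 9.220
ΔΔCt = 9.220 − 3.155 = 6.065
Fold change = 2^(−6.065) = 0.0149

0.015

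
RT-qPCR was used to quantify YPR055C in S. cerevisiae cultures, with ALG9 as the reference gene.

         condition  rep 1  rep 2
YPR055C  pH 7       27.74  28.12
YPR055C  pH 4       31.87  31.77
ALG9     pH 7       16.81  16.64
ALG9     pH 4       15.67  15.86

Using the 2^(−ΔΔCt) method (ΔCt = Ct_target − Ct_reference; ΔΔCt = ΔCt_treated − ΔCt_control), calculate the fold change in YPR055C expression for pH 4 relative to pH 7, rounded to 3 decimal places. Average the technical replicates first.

Mean Ct: YPR055C pH 7 27.930; YPR055C pH 4 31.820; ALG9 pH 7 16.725; ALG9 pH 4 15.765
ΔCt(pH 7) = 27.930 − 16.725 = 11.205
ΔCt(pH 4) = 31.820 − 15.765 = 16.055
ΔΔCt = 16.055 − 11.205 = 4.850
Fold change = 2^(−4.850) = 0.0347

0.035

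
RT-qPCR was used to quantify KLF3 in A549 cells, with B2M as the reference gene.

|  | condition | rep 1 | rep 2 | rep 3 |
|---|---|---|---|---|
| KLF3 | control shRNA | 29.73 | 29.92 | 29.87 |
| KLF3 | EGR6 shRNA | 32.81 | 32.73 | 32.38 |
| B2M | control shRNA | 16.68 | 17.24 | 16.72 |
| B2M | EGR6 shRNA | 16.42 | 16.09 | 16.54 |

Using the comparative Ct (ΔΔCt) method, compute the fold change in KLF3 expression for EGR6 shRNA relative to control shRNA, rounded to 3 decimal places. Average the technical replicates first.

Mean Ct: KLF3 control shRNA 29.840; KLF3 EGR6 shRNA 32.640; B2M control shRNA 16.880; B2M EGR6 shRNA 16.350
ΔCt(control shRNA) = 29.840 − 16.880 = 12.960
ΔCt(EGR6 shRNA) = 32.640 − 16.350 = 16.290
ΔΔCt = 16.290 − 12.960 = 3.330
Fold change = 2^(−3.330) = 0.0994

0.099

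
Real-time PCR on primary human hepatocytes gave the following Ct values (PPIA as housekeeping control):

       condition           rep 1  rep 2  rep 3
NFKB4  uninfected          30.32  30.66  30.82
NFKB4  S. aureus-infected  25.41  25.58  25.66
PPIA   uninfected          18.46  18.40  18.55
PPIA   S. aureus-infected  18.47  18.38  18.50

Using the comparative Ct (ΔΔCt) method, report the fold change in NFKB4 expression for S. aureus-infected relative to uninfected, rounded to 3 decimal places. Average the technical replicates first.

32.672

Mean Ct: NFKB4 uninfected 30.600; NFKB4 S. aureus-infected 25.550; PPIA uninfected 18.470; PPIA S. aureus-infected 18.450
ΔCt(uninfected) = 30.600 − 18.470 = 12.130
ΔCt(S. aureus-infected) = 25.550 − 18.450 = 7.100
ΔΔCt = 7.100 − 12.130 = -5.030
Fold change = 2^(−(-5.030)) = 2^5.030 = 32.6724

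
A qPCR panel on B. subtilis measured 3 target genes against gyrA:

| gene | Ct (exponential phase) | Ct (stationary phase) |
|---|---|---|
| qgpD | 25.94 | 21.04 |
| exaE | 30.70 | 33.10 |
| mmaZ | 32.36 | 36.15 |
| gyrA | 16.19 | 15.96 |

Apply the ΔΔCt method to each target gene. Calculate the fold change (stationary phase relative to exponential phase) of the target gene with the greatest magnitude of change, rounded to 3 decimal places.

25.457

qgpD: ΔΔCt = (21.04−15.96) − (25.94−16.19) = 5.08 − 9.75 = -4.67; fold change = 2^4.67 = 25.457
exaE: ΔΔCt = (33.10−15.96) − (30.70−16.19) = 17.14 − 14.51 = 2.63; fold change = 2^-2.63 = 0.162
mmaZ: ΔΔCt = (36.15−15.96) − (32.36−16.19) = 20.19 − 16.17 = 4.02; fold change = 2^-4.02 = 0.062
qgpD has the largest |ΔΔCt| = 4.67.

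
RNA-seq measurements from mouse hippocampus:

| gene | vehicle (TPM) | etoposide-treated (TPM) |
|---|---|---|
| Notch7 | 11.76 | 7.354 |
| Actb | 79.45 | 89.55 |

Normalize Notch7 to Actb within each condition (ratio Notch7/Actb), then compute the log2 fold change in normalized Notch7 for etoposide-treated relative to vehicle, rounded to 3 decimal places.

-0.850

Notch7/Actb (vehicle) = 11.76 / 79.45 = 0.14802
Notch7/Actb (etoposide-treated) = 7.354 / 89.55 = 0.082122
Fold change = 0.082122 / 0.14802 = 0.5548
log2(0.5548) = -0.8499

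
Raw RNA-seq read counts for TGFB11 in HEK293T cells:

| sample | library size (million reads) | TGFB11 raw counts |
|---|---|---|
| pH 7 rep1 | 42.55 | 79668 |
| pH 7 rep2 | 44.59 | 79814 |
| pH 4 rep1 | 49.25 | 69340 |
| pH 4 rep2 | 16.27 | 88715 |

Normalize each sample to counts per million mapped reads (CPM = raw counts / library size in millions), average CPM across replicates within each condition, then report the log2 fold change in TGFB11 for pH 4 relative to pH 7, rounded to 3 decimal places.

0.906

CPM(pH 7 rep1) = 79668 / 42.55 = 1872.3384
CPM(pH 7 rep2) = 79814 / 44.59 = 1789.9529
CPM(pH 4 rep1) = 69340 / 49.25 = 1407.9188
CPM(pH 4 rep2) = 88715 / 16.27 = 5452.6736
mean CPM(pH 7) = 1831.1457; mean CPM(pH 4) = 3430.2962
Fold change = 3430.2962 / 1831.1457 = 1.87331
log2(1.87331) = 0.9056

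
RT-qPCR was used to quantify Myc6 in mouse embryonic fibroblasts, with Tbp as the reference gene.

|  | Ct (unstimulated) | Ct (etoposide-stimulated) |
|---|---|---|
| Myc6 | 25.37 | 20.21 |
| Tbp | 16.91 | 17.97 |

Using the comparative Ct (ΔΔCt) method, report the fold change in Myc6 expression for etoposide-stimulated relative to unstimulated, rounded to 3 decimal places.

ΔCt(unstimulated) = 25.370 − 16.910 = 8.460
ΔCt(etoposide-stimulated) = 20.210 − 17.970 = 2.240
ΔΔCt = 2.240 − 8.460 = -6.220
Fold change = 2^(−(-6.220)) = 2^6.220 = 74.5429

74.543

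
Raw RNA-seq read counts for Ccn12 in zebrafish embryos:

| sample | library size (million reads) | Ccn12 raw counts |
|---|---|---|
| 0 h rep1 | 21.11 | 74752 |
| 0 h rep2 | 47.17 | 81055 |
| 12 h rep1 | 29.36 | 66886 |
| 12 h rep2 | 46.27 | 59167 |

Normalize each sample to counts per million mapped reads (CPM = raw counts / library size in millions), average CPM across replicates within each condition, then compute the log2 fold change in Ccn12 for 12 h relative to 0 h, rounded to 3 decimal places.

CPM(0 h rep1) = 74752 / 21.11 = 3541.0706
CPM(0 h rep2) = 81055 / 47.17 = 1718.3591
CPM(12 h rep1) = 66886 / 29.36 = 2278.1335
CPM(12 h rep2) = 59167 / 46.27 = 1278.7335
mean CPM(0 h) = 2629.7149; mean CPM(12 h) = 1778.4335
Fold change = 1778.4335 / 2629.7149 = 0.67628
log2(0.67628) = -0.5643

-0.564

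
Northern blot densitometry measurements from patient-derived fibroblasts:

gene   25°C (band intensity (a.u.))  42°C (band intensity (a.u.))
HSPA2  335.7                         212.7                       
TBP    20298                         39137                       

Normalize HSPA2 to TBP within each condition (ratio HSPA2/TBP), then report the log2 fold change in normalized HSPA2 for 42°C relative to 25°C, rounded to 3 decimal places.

-1.606

HSPA2/TBP (25°C) = 335.7 / 20298 = 0.016539
HSPA2/TBP (42°C) = 212.7 / 39137 = 0.0054348
Fold change = 0.0054348 / 0.016539 = 0.3286
log2(0.3286) = -1.6055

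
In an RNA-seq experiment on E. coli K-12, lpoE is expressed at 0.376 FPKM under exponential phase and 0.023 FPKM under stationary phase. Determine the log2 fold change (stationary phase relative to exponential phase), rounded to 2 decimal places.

Fold change = 0.023 / 0.376 = 0.0612
log2(0.0612) = -4.031

-4.03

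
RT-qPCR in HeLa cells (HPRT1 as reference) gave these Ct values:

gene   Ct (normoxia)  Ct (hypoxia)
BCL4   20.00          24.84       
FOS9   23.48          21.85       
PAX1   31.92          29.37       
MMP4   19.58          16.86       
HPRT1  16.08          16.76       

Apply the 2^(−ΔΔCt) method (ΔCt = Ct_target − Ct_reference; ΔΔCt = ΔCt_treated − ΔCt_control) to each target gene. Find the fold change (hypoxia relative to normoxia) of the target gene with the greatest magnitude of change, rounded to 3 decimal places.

0.056

BCL4: ΔΔCt = (24.84−16.76) − (20.00−16.08) = 8.08 − 3.92 = 4.16; fold change = 2^-4.16 = 0.056
FOS9: ΔΔCt = (21.85−16.76) − (23.48−16.08) = 5.09 − 7.40 = -2.31; fold change = 2^2.31 = 4.959
PAX1: ΔΔCt = (29.37−16.76) − (31.92−16.08) = 12.61 − 15.84 = -3.23; fold change = 2^3.23 = 9.383
MMP4: ΔΔCt = (16.86−16.76) − (19.58−16.08) = 0.10 − 3.50 = -3.40; fold change = 2^3.40 = 10.556
BCL4 has the largest |ΔΔCt| = 4.16.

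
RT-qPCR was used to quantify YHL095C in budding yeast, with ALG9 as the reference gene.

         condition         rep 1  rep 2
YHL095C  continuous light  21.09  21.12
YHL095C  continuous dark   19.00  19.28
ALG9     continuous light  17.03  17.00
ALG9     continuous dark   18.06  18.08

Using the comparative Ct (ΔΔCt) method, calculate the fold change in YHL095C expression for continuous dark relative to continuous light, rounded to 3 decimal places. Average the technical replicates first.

Mean Ct: YHL095C continuous light 21.105; YHL095C continuous dark 19.140; ALG9 continuous light 17.015; ALG9 continuous dark 18.070
ΔCt(continuous light) = 21.105 − 17.015 = 4.090
ΔCt(continuous dark) = 19.140 − 18.070 = 1.070
ΔΔCt = 1.070 − 4.090 = -3.020
Fold change = 2^(−(-3.020)) = 2^3.020 = 8.1117

8.112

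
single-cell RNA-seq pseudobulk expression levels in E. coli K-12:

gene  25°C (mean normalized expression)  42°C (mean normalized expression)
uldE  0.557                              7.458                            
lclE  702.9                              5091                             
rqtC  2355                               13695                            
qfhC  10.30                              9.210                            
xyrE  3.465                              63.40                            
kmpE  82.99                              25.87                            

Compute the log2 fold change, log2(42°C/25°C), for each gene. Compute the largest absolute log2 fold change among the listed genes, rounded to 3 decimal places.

log2(7.458/0.557) = 3.743  (uldE)
log2(5091/702.9) = 2.857  (lclE)
log2(13695/2355) = 2.540  (rqtC)
log2(9.210/10.30) = -0.161  (qfhC)
log2(63.40/3.465) = 4.194  (xyrE)
log2(25.87/82.99) = -1.682  (kmpE)
The largest magnitude belongs to xyrE.

4.194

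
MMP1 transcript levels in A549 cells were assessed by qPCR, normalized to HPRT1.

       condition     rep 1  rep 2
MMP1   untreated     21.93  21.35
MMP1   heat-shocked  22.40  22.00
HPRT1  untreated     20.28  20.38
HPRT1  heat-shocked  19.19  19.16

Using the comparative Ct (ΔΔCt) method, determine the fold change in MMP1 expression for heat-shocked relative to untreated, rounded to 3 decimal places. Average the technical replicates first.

0.305

Mean Ct: MMP1 untreated 21.640; MMP1 heat-shocked 22.200; HPRT1 untreated 20.330; HPRT1 heat-shocked 19.175
ΔCt(untreated) = 21.640 − 20.330 = 1.310
ΔCt(heat-shocked) = 22.200 − 19.175 = 3.025
ΔΔCt = 3.025 − 1.310 = 1.715
Fold change = 2^(−1.715) = 0.3046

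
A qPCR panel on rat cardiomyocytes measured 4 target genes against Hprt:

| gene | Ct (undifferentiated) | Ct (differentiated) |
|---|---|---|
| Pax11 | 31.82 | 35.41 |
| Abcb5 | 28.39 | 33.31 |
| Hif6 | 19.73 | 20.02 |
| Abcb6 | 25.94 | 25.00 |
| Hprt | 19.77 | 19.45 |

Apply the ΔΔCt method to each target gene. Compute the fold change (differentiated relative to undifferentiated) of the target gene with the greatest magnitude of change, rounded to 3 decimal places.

Pax11: ΔΔCt = (35.41−19.45) − (31.82−19.77) = 15.96 − 12.05 = 3.91; fold change = 2^-3.91 = 0.067
Abcb5: ΔΔCt = (33.31−19.45) − (28.39−19.77) = 13.86 − 8.62 = 5.24; fold change = 2^-5.24 = 0.026
Hif6: ΔΔCt = (20.02−19.45) − (19.73−19.77) = 0.57 − (-0.04) = 0.61; fold change = 2^-0.61 = 0.655
Abcb6: ΔΔCt = (25.00−19.45) − (25.94−19.77) = 5.55 − 6.17 = -0.62; fold change = 2^0.62 = 1.537
Abcb5 has the largest |ΔΔCt| = 5.24.

0.026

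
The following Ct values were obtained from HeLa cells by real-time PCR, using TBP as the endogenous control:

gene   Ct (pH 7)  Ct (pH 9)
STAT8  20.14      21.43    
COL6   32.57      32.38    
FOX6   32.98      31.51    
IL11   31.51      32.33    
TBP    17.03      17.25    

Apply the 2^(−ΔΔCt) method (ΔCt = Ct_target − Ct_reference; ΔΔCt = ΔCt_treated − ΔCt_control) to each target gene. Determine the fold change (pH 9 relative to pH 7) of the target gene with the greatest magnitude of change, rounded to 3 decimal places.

3.227

STAT8: ΔΔCt = (21.43−17.25) − (20.14−17.03) = 4.18 − 3.11 = 1.07; fold change = 2^-1.07 = 0.476
COL6: ΔΔCt = (32.38−17.25) − (32.57−17.03) = 15.13 − 15.54 = -0.41; fold change = 2^0.41 = 1.329
FOX6: ΔΔCt = (31.51−17.25) − (32.98−17.03) = 14.26 − 15.95 = -1.69; fold change = 2^1.69 = 3.227
IL11: ΔΔCt = (32.33−17.25) − (31.51−17.03) = 15.08 − 14.48 = 0.60; fold change = 2^-0.60 = 0.660
FOX6 has the largest |ΔΔCt| = 1.69.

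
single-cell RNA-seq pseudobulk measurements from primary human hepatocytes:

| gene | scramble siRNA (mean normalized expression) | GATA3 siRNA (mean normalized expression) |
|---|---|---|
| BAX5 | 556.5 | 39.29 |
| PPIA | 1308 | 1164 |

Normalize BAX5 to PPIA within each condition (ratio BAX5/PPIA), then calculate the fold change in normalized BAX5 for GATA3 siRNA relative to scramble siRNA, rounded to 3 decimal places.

BAX5/PPIA (scramble siRNA) = 556.5 / 1308 = 0.42546
BAX5/PPIA (GATA3 siRNA) = 39.29 / 1164 = 0.033754
Fold change = 0.033754 / 0.42546 = 0.0793

0.079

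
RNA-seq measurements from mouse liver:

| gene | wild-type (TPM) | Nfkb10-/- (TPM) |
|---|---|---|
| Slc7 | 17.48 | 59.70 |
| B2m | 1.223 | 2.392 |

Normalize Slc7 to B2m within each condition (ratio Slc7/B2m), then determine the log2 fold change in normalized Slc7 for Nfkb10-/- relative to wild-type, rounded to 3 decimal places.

0.804

Slc7/B2m (wild-type) = 17.48 / 1.223 = 14.293
Slc7/B2m (Nfkb10-/-) = 59.70 / 2.392 = 24.958
Fold change = 24.958 / 14.293 = 1.7462
log2(1.7462) = 0.8042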